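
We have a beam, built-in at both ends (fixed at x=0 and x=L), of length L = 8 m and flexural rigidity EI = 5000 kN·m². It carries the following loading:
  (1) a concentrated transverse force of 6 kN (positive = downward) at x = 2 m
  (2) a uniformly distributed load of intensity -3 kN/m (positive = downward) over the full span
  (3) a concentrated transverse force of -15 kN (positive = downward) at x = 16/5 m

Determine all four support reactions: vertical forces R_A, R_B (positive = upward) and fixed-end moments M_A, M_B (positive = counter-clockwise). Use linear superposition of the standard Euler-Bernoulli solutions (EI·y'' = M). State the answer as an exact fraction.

Load 1 — point force P=6 kN at a=2 m (b=L-a=6):
  R_A = Pb²(3a+b)/L³ = 6·6²·(3·2+6)/8³ = 81/16 kN
  M_A = Pab²/L² = 6·2·6²/8² = 27/4 kN·m
  R_B = Pa²(a+3b)/L³ = 6·2²·(2+3·6)/8³ = 15/16 kN
  M_B = -Pa²b/L² = -6·2²·6/8² = -9/4 kN·m
Load 2 — uniform load w=-3 kN/m over full span:
  R_A = wL/2 = (-3)·8/2 = -12 kN
  M_A = wL²/12 = (-3)·8²/12 = -16 kN·m
  R_B = wL/2 = (-3)·8/2 = -12 kN
  M_B = -wL²/12 = -(-3)·8²/12 = 16 kN·m
Load 3 — point force P=-15 kN at a=16/5 m (b=L-a=24/5):
  R_A = Pb²(3a+b)/L³ = (-15)·(24/5)²·(3·(16/5)+(24/5))/8³ = -243/25 kN
  M_A = Pab²/L² = (-15)·(16/5)·(24/5)²/8² = -432/25 kN·m
  R_B = Pa²(a+3b)/L³ = (-15)·(16/5)²·((16/5)+3·(24/5))/8³ = -132/25 kN
  M_B = -Pa²b/L² = -(-15)·(16/5)²·(24/5)/8² = 288/25 kN·m
Superposition: R_A = -6663/400 kN, M_A = -2653/100 kN·m, R_B = -6537/400 kN, M_B = 2527/100 kN·m

R_A = -6663/400 kN, M_A = -2653/100 kN·m, R_B = -6537/400 kN, M_B = 2527/100 kN·m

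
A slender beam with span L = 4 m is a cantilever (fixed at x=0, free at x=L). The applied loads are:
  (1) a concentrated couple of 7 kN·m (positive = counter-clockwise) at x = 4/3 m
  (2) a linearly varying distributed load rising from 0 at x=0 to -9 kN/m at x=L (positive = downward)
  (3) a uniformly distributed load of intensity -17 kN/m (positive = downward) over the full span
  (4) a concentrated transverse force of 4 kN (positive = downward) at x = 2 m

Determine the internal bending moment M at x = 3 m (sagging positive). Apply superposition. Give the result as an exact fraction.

M(3) = 101/8 kN·m

Load 1 — applied couple M₀=7 kN·m at a=4/3 m (b=L-a=8/3):
  M_1 = 0  [x>a] = 0 kN·m
Load 2 — triangular load w₀=-9 kN/m (0→w₀ over full span):
  M_2 = w₀Lx/2 - w₀L²/3 - w₀x³/(6L) = (-9)·4·3/2 - (-9)·4²/3 - (-9)·3³/(6·4) = 33/8 kN·m
Load 3 — uniform load w=-17 kN/m over full span:
  M_3 = -w(L-x)²/2 = -(-17)·(4-3)²/2 = 17/2 kN·m
Load 4 — point force P=4 kN at a=2 m (b=L-a=2):
  M_4 = 0  [x>a] = 0 kN·m
Superposition: M = Σ M_i = 101/8 kN·m ≈ 12.625000 kN·m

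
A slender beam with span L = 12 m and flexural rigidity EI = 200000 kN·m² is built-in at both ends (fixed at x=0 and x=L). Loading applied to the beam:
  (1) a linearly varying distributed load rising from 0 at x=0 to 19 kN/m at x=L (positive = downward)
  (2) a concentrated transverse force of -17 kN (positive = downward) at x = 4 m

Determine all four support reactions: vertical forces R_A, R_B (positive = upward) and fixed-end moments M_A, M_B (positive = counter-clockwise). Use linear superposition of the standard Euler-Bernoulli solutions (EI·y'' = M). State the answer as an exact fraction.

R_A = 2917/135 kN, M_A = 2744/45 kN·m, R_B = 10178/135 kN, M_B = -5476/45 kN·m

Load 1 — triangular load w₀=19 kN/m (0→w₀ over full span):
  R_A = 3w₀L/20 = 3·19·12/20 = 171/5 kN
  M_A = w₀L²/30 = 19·12²/30 = 456/5 kN·m
  R_B = 7w₀L/20 = 7·19·12/20 = 399/5 kN
  M_B = -w₀L²/20 = -19·12²/20 = -684/5 kN·m
Load 2 — point force P=-17 kN at a=4 m (b=L-a=8):
  R_A = Pb²(3a+b)/L³ = (-17)·8²·(3·4+8)/12³ = -340/27 kN
  M_A = Pab²/L² = (-17)·4·8²/12² = -272/9 kN·m
  R_B = Pa²(a+3b)/L³ = (-17)·4²·(4+3·8)/12³ = -119/27 kN
  M_B = -Pa²b/L² = -(-17)·4²·8/12² = 136/9 kN·m
Superposition: R_A = 2917/135 kN, M_A = 2744/45 kN·m, R_B = 10178/135 kN, M_B = -5476/45 kN·m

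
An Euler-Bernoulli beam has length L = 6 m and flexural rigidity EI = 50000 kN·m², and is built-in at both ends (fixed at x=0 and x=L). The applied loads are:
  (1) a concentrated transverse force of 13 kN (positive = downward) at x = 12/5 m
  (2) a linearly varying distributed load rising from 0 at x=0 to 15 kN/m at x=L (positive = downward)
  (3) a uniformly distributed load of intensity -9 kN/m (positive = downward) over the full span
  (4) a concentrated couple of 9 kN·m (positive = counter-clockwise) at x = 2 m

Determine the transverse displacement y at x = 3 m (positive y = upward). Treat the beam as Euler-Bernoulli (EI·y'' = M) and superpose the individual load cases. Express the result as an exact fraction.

Load 1 — point force P=13 kN at a=12/5 m (b=L-a=18/5):
  y_1 = -Pa²(L-x)²(3bL-(3b+a)(L-x))/(6L³EI)  [x>a] = -13·(12/5)²·(6-3)²·(3·(18/5)·6-(3·(18/5)+(12/5))·(6-3))/(6·6³·50000) = -819/3125000 m
Load 2 — triangular load w₀=15 kN/m (0→w₀ over full span):
  y_2 = -w₀x²(L-x)²(x+2L)/(120LEI) = -15·3²·(6-3)²·(3+2·6)/(120·6·50000) = -81/160000 m
Load 3 — uniform load w=-9 kN/m over full span:
  y_3 = -wx²(L-x)²/(24EI) = -(-9)·3²·(6-3)²/(24·50000) = 243/400000 m
Load 4 — applied couple M₀=9 kN·m at a=2 m (b=L-a=4):
  y_4 = (R_Ax³/6 - M_Ax²/2 - M₀(x-a)²/2)/EI  [x>a] with R_A=2, M_A=0 = (2·3³/6 - 0·3²/2 - 9·(3-2)²/2)/50000 = 9/100000 m
Superposition: y = Σ y_i = -7083/100000000 m ≈ -0.000071 m

y(3) = -7083/100000000 m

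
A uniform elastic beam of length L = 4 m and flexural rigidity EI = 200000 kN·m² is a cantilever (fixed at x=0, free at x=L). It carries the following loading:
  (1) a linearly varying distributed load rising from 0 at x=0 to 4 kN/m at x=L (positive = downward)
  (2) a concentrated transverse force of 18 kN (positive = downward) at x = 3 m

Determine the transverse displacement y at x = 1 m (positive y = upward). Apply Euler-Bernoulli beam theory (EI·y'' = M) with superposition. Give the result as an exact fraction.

y(1) = -4001/24000000 m

Load 1 — triangular load w₀=4 kN/m (0→w₀ over full span):
  y_1 = (w₀Lx³/12-w₀L²x²/6-w₀x⁵/(120L))/EI = (4·4·1³/12-4·4²·1²/6-4·1⁵/(120·4))/200000 = -1121/24000000 m
Load 2 — point force P=18 kN at a=3 m (b=L-a=1):
  y_2 = -Px²(3a-x)/(6EI)  [x≤a] = -18·1²·(3·3-1)/(6·200000) = -3/25000 m
Superposition: y = Σ y_i = -4001/24000000 m ≈ -0.000167 m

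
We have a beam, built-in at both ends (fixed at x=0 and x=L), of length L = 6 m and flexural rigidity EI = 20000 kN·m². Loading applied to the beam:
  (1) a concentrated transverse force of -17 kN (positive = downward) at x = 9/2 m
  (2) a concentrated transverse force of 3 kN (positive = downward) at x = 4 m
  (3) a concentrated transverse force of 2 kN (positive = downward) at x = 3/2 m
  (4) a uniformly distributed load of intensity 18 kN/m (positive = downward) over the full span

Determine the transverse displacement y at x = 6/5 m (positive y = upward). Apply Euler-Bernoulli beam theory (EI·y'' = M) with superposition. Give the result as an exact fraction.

y(6/5) = -236707/200000000 m

Load 1 — point force P=-17 kN at a=9/2 m (b=L-a=3/2):
  y_1 = -Pb²x²(3aL-(3a+b)x)/(6L³EI)  [x≤a] = -(-17)·(3/2)²·(6/5)²·(3·(9/2)·6-(3·(9/2)+(3/2))·(6/5))/(6·6³·20000) = 1071/8000000 m
Load 2 — point force P=3 kN at a=4 m (b=L-a=2):
  y_2 = -Pb²x²(3aL-(3a+b)x)/(6L³EI)  [x≤a] = -3·2²·(6/5)²·(3·4·6-(3·4+2)·(6/5))/(6·6³·20000) = -23/625000 m
Load 3 — point force P=2 kN at a=3/2 m (b=L-a=9/2):
  y_3 = -Pb²x²(3aL-(3a+b)x)/(6L³EI)  [x≤a] = -2·(9/2)²·(6/5)²·(3·(3/2)·6-(3·(3/2)+(9/2))·(6/5))/(6·6³·20000) = -729/20000000 m
Load 4 — uniform load w=18 kN/m over full span:
  y_4 = -wx²(L-x)²/(24EI) = -18·(6/5)²·(6-(6/5))²/(24·20000) = -486/390625 m
Superposition: y = Σ y_i = -236707/200000000 m ≈ -0.001184 m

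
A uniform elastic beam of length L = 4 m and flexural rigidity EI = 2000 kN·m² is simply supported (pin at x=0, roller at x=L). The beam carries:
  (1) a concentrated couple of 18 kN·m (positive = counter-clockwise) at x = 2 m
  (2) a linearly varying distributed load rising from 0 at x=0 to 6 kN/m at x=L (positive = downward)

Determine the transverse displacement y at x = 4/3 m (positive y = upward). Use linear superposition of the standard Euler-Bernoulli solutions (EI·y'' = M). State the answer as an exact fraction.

y(4/3) = -647/121500 m

Load 1 — applied couple M₀=18 kN·m at a=2 m (b=L-a=2):
  y_1 = (M₀x³/(6L)+C₁x)/EI  [x≤a] with C₁=M₀(3b²-L²)/(6L)=-3 = (18·(4/3)³/(6·4)+(-3)·(4/3))/2000 = -1/900 m
Load 2 — triangular load w₀=6 kN/m (0→w₀ over full span):
  y_2 = -w₀x(7L⁴-10L²x²+3x⁴)/(360LEI) = -6·(4/3)·(7·4⁴-10·4²·(4/3)²+3·(4/3)⁴)/(360·4·2000) = -128/30375 m
Superposition: y = Σ y_i = -647/121500 m ≈ -0.005325 m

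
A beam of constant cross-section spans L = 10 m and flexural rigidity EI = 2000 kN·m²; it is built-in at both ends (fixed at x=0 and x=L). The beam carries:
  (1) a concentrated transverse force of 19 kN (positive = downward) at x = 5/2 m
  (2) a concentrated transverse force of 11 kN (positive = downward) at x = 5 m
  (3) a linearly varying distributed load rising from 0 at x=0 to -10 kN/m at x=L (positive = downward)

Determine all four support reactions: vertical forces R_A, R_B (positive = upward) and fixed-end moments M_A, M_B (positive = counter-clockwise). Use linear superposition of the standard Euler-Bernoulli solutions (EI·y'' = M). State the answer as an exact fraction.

R_A = 209/32 kN, M_A = 685/96 kN·m, R_B = -849/32 kN, M_B = 875/32 kN·m

Load 1 — point force P=19 kN at a=5/2 m (b=L-a=15/2):
  R_A = Pb²(3a+b)/L³ = 19·(15/2)²·(3·(5/2)+(15/2))/10³ = 513/32 kN
  M_A = Pab²/L² = 19·(5/2)·(15/2)²/10² = 855/32 kN·m
  R_B = Pa²(a+3b)/L³ = 19·(5/2)²·((5/2)+3·(15/2))/10³ = 95/32 kN
  M_B = -Pa²b/L² = -19·(5/2)²·(15/2)/10² = -285/32 kN·m
Load 2 — point force P=11 kN at a=5 m (b=L-a=5):
  R_A = Pb²(3a+b)/L³ = 11·5²·(3·5+5)/10³ = 11/2 kN
  M_A = Pab²/L² = 11·5·5²/10² = 55/4 kN·m
  R_B = Pa²(a+3b)/L³ = 11·5²·(5+3·5)/10³ = 11/2 kN
  M_B = -Pa²b/L² = -11·5²·5/10² = -55/4 kN·m
Load 3 — triangular load w₀=-10 kN/m (0→w₀ over full span):
  R_A = 3w₀L/20 = 3·(-10)·10/20 = -15 kN
  M_A = w₀L²/30 = (-10)·10²/30 = -100/3 kN·m
  R_B = 7w₀L/20 = 7·(-10)·10/20 = -35 kN
  M_B = -w₀L²/20 = -(-10)·10²/20 = 50 kN·m
Superposition: R_A = 209/32 kN, M_A = 685/96 kN·m, R_B = -849/32 kN, M_B = 875/32 kN·m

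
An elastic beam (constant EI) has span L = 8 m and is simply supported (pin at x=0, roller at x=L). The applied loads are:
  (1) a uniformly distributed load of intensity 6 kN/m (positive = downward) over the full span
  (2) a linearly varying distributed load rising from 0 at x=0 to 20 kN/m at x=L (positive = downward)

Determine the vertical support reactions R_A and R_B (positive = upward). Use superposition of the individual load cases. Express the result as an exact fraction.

Load 1 — uniform load w=6 kN/m over full span:
  R_A = wL/2 = 6·8/2 = 24 kN
  R_B = wL/2 = 6·8/2 = 24 kN
Load 2 — triangular load w₀=20 kN/m (0→w₀ over full span):
  R_A = w₀L/6 = 20·8/6 = 80/3 kN
  R_B = w₀L/3 = 20·8/3 = 160/3 kN
Superposition: R_A = 152/3 kN, R_B = 232/3 kN

R_A = 152/3 kN, R_B = 232/3 kN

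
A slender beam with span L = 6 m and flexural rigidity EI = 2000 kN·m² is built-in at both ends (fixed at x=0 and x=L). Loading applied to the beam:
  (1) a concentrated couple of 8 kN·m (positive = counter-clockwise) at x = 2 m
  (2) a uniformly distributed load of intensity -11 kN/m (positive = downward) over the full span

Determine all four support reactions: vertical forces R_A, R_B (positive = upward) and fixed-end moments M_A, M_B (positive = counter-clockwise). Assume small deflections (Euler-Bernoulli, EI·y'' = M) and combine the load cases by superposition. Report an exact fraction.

Load 1 — applied couple M₀=8 kN·m at a=2 m (b=L-a=4):
  R_A = 6M₀ab/L³ = 6·8·2·4/6³ = 16/9 kN
  M_A = M₀b(2a-b)/L² = 8·4·(2·2-4)/6² = 0 kN·m
  R_B = -6M₀ab/L³ = -6·8·2·4/6³ = -16/9 kN
  M_B = M₀a(2b-a)/L² = 8·2·(2·4-2)/6² = 8/3 kN·m
Load 2 — uniform load w=-11 kN/m over full span:
  R_A = wL/2 = (-11)·6/2 = -33 kN
  M_A = wL²/12 = (-11)·6²/12 = -33 kN·m
  R_B = wL/2 = (-11)·6/2 = -33 kN
  M_B = -wL²/12 = -(-11)·6²/12 = 33 kN·m
Superposition: R_A = -281/9 kN, M_A = -33 kN·m, R_B = -313/9 kN, M_B = 107/3 kN·m

R_A = -281/9 kN, M_A = -33 kN·m, R_B = -313/9 kN, M_B = 107/3 kN·m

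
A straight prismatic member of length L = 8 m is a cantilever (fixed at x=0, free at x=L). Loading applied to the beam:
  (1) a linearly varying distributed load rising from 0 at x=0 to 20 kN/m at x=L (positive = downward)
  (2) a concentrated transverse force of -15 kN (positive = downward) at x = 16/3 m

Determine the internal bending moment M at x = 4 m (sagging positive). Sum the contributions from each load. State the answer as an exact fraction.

M(4) = -340/3 kN·m

Load 1 — triangular load w₀=20 kN/m (0→w₀ over full span):
  M_1 = w₀Lx/2 - w₀L²/3 - w₀x³/(6L) = 20·8·4/2 - 20·8²/3 - 20·4³/(6·8) = -400/3 kN·m
Load 2 — point force P=-15 kN at a=16/3 m (b=L-a=8/3):
  M_2 = -P(a-x)  [x≤a] = -(-15)·((16/3)-4) = 20 kN·m
Superposition: M = Σ M_i = -340/3 kN·m ≈ -113.333333 kN·m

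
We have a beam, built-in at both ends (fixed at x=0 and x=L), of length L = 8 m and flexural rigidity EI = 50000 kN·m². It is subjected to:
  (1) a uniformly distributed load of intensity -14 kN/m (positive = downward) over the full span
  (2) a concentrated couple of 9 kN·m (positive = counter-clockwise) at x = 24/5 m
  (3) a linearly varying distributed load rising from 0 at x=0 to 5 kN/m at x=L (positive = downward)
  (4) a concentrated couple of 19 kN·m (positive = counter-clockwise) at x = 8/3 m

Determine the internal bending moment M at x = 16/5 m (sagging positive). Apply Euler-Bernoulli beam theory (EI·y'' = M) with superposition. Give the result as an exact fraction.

M(16/5) = -4287/125 kN·m

Load 1 — uniform load w=-14 kN/m over full span:
  M_1 = wLx/2 - wL²/12 - wx²/2 = (-14)·8·(16/5)/2 - (-14)·8²/12 - (-14)·(16/5)²/2 = -2464/75 kN·m
Load 2 — applied couple M₀=9 kN·m at a=24/5 m (b=L-a=16/5):
  M_2 = R_Ax - M_A  [x≤a] with R_A=81/50, M_A=72/25 = (81/50)·(16/5) - (72/25) = 288/125 kN·m
Load 3 — triangular load w₀=5 kN/m (0→w₀ over full span):
  M_3 = 3w₀Lx/20 - w₀L²/30 - w₀x³/(6L) = 3·5·8·(16/5)/20 - 5·8²/30 - 5·(16/5)³/(6·8) = 128/25 kN·m
Load 4 — applied couple M₀=19 kN·m at a=8/3 m (b=L-a=16/3):
  M_4 = R_Ax - M_A - M₀  [x>a] with R_A=19/6, M_A=0 = (19/6)·(16/5) - 0 - 19 = -133/15 kN·m
Superposition: M = Σ M_i = -4287/125 kN·m ≈ -34.296000 kN·m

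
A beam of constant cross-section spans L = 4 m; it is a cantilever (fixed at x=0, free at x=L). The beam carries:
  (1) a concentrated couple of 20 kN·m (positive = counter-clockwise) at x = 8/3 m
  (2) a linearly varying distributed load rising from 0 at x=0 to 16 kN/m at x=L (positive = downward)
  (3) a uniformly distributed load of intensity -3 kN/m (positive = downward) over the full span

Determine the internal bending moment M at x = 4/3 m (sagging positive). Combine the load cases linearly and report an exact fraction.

Load 1 — applied couple M₀=20 kN·m at a=8/3 m (b=L-a=4/3):
  M_1 = M₀  [x≤a] = 20 = 20 kN·m
Load 2 — triangular load w₀=16 kN/m (0→w₀ over full span):
  M_2 = w₀Lx/2 - w₀L²/3 - w₀x³/(6L) = 16·4·(4/3)/2 - 16·4²/3 - 16·(4/3)³/(6·4) = -3584/81 kN·m
Load 3 — uniform load w=-3 kN/m over full span:
  M_3 = -w(L-x)²/2 = -(-3)·(4-(4/3))²/2 = 32/3 kN·m
Superposition: M = Σ M_i = -1100/81 kN·m ≈ -13.580247 kN·m

M(4/3) = -1100/81 kN·m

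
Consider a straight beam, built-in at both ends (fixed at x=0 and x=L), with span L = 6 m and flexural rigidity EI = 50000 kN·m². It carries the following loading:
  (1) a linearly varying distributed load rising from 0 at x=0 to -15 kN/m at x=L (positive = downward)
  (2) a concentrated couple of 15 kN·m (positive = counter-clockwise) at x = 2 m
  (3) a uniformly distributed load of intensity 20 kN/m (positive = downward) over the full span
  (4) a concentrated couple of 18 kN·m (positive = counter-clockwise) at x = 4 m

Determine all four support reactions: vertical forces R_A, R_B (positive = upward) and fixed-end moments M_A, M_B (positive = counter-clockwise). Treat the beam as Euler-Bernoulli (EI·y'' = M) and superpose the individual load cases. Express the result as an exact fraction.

R_A = 323/6 kN, M_A = 48 kN·m, R_B = 127/6 kN, M_B = -28 kN·m

Load 1 — triangular load w₀=-15 kN/m (0→w₀ over full span):
  R_A = 3w₀L/20 = 3·(-15)·6/20 = -27/2 kN
  M_A = w₀L²/30 = (-15)·6²/30 = -18 kN·m
  R_B = 7w₀L/20 = 7·(-15)·6/20 = -63/2 kN
  M_B = -w₀L²/20 = -(-15)·6²/20 = 27 kN·m
Load 2 — applied couple M₀=15 kN·m at a=2 m (b=L-a=4):
  R_A = 6M₀ab/L³ = 6·15·2·4/6³ = 10/3 kN
  M_A = M₀b(2a-b)/L² = 15·4·(2·2-4)/6² = 0 kN·m
  R_B = -6M₀ab/L³ = -6·15·2·4/6³ = -10/3 kN
  M_B = M₀a(2b-a)/L² = 15·2·(2·4-2)/6² = 5 kN·m
Load 3 — uniform load w=20 kN/m over full span:
  R_A = wL/2 = 20·6/2 = 60 kN
  M_A = wL²/12 = 20·6²/12 = 60 kN·m
  R_B = wL/2 = 20·6/2 = 60 kN
  M_B = -wL²/12 = -20·6²/12 = -60 kN·m
Load 4 — applied couple M₀=18 kN·m at a=4 m (b=L-a=2):
  R_A = 6M₀ab/L³ = 6·18·4·2/6³ = 4 kN
  M_A = M₀b(2a-b)/L² = 18·2·(2·4-2)/6² = 6 kN·m
  R_B = -6M₀ab/L³ = -6·18·4·2/6³ = -4 kN
  M_B = M₀a(2b-a)/L² = 18·4·(2·2-4)/6² = 0 kN·m
Superposition: R_A = 323/6 kN, M_A = 48 kN·m, R_B = 127/6 kN, M_B = -28 kN·m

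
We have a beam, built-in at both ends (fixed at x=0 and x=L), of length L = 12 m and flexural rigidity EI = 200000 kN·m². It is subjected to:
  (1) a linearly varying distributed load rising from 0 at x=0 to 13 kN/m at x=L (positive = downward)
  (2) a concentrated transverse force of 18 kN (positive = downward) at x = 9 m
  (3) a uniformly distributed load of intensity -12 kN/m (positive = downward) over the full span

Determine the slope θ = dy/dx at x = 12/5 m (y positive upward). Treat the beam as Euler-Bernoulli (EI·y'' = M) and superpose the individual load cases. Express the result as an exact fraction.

θ(12/5) = 41139/125000000 rad

Load 1 — triangular load w₀=13 kN/m (0→w₀ over full span):
  θ_1 = -w₀(2x(L-x)(L-2x)(x+2L)+x²(L-x)²)/(120LEI) = -13·(2·(12/5)·(12-(12/5))·(12-2·(12/5))·((12/5)+2·12)+(12/5)²·(12-(12/5))²)/(120·12·200000) = -819/1953125 rad
Load 2 — point force P=18 kN at a=9 m (b=L-a=3):
  θ_2 = -Pb²x(2aL-(3a+b)x)/(2L³EI)  [x≤a] = -18·3²·(12/5)·(2·9·12-(3·9+3)·(12/5))/(2·12³·200000) = -81/1000000 rad
Load 3 — uniform load w=-12 kN/m over full span:
  θ_3 = -wx(L-x)(L-2x)/(12EI) = -(-12)·(12/5)·(12-(12/5))·(12-2·(12/5))/(12·200000) = 324/390625 rad
Superposition: θ = Σ θ_i = 41139/125000000 rad ≈ 0.000329 rad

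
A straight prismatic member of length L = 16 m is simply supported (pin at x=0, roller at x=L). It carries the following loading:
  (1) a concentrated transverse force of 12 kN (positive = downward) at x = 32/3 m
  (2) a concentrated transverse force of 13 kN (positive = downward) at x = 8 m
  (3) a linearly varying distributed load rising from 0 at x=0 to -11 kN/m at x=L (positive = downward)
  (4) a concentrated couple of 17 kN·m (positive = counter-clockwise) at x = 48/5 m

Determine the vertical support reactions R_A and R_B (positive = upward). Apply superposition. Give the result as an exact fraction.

R_A = -853/48 kN, R_B = -2171/48 kN

Load 1 — point force P=12 kN at a=32/3 m (b=L-a=16/3):
  R_A = Pb/L = 12·(16/3)/16 = 4 kN
  R_B = Pa/L = 12·(32/3)/16 = 8 kN
Load 2 — point force P=13 kN at a=8 m (b=L-a=8):
  R_A = Pb/L = 13·8/16 = 13/2 kN
  R_B = Pa/L = 13·8/16 = 13/2 kN
Load 3 — triangular load w₀=-11 kN/m (0→w₀ over full span):
  R_A = w₀L/6 = (-11)·16/6 = -88/3 kN
  R_B = w₀L/3 = (-11)·16/3 = -176/3 kN
Load 4 — applied couple M₀=17 kN·m at a=48/5 m (b=L-a=32/5):
  R_A = M₀/L = 17/16 kN
  R_B = -M₀/L = -17/16 kN
Superposition: R_A = -853/48 kN, R_B = -2171/48 kN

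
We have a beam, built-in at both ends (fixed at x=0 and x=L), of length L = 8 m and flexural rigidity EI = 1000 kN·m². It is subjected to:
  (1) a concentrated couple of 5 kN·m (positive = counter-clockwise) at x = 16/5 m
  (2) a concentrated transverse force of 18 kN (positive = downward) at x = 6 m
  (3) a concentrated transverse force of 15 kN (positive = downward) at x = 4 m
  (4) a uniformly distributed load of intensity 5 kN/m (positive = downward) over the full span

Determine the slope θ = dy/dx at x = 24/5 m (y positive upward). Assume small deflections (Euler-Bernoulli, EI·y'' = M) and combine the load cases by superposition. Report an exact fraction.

θ(24/5) = 302/15625 rad

Load 1 — applied couple M₀=5 kN·m at a=16/5 m (b=L-a=24/5):
  θ_1 = (R_Ax²/2 - M_Ax - M₀(x-a))/EI  [x>a] with R_A=9/10, M_A=3/5 = ((9/10)·(24/5)²/2 - (3/5)·(24/5) - 5·((24/5)-(16/5)))/1000 = -8/15625 rad
Load 2 — point force P=18 kN at a=6 m (b=L-a=2):
  θ_2 = -Pb²x(2aL-(3a+b)x)/(2L³EI)  [x≤a] = -18·2²·(24/5)·(2·6·8-(3·6+2)·(24/5))/(2·8³·1000) = 0 rad
Load 3 — point force P=15 kN at a=4 m (b=L-a=4):
  θ_3 = Pa²(L-x)(2bL-(3b+a)(L-x))/(2L³EI)  [x>a] = 15·4²·(8-(24/5))·(2·4·8-(3·4+4)·(8-(24/5)))/(2·8³·1000) = 6/625 rad
Load 4 — uniform load w=5 kN/m over full span:
  θ_4 = -wx(L-x)(L-2x)/(12EI) = -5·(24/5)·(8-(24/5))·(8-2·(24/5))/(12·1000) = 32/3125 rad
Superposition: θ = Σ θ_i = 302/15625 rad ≈ 0.019328 rad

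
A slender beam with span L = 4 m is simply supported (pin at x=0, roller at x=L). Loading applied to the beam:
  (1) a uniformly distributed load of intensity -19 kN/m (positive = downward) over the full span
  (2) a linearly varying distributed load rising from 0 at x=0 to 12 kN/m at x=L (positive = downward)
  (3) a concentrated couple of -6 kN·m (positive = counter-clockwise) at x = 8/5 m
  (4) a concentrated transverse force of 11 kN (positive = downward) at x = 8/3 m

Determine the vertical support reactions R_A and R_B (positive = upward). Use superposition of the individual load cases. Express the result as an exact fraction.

Load 1 — uniform load w=-19 kN/m over full span:
  R_A = wL/2 = (-19)·4/2 = -38 kN
  R_B = wL/2 = (-19)·4/2 = -38 kN
Load 2 — triangular load w₀=12 kN/m (0→w₀ over full span):
  R_A = w₀L/6 = 12·4/6 = 8 kN
  R_B = w₀L/3 = 12·4/3 = 16 kN
Load 3 — applied couple M₀=-6 kN·m at a=8/5 m (b=L-a=12/5):
  R_A = M₀/L = (-6)/4 = -3/2 kN
  R_B = -M₀/L = -(-6)/4 = 3/2 kN
Load 4 — point force P=11 kN at a=8/3 m (b=L-a=4/3):
  R_A = Pb/L = 11·(4/3)/4 = 11/3 kN
  R_B = Pa/L = 11·(8/3)/4 = 22/3 kN
Superposition: R_A = -167/6 kN, R_B = -79/6 kN

R_A = -167/6 kN, R_B = -79/6 kN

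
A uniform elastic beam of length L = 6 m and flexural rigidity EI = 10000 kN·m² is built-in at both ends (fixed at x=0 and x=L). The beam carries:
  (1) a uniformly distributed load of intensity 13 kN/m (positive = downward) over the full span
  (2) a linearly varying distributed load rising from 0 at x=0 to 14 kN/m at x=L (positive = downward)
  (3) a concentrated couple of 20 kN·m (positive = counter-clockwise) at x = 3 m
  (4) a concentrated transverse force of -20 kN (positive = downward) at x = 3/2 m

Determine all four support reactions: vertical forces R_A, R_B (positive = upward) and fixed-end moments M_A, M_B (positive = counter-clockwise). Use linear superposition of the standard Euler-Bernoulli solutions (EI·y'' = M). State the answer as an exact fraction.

R_A = 1589/40 kN, M_A = 1757/40 kN·m, R_B = 2411/40 kN, M_B = -2143/40 kN·m

Load 1 — uniform load w=13 kN/m over full span:
  R_A = wL/2 = 13·6/2 = 39 kN
  M_A = wL²/12 = 13·6²/12 = 39 kN·m
  R_B = wL/2 = 13·6/2 = 39 kN
  M_B = -wL²/12 = -13·6²/12 = -39 kN·m
Load 2 — triangular load w₀=14 kN/m (0→w₀ over full span):
  R_A = 3w₀L/20 = 3·14·6/20 = 63/5 kN
  M_A = w₀L²/30 = 14·6²/30 = 84/5 kN·m
  R_B = 7w₀L/20 = 7·14·6/20 = 147/5 kN
  M_B = -w₀L²/20 = -14·6²/20 = -126/5 kN·m
Load 3 — applied couple M₀=20 kN·m at a=3 m (b=L-a=3):
  R_A = 6M₀ab/L³ = 6·20·3·3/6³ = 5 kN
  M_A = M₀b(2a-b)/L² = 20·3·(2·3-3)/6² = 5 kN·m
  R_B = -6M₀ab/L³ = -6·20·3·3/6³ = -5 kN
  M_B = M₀a(2b-a)/L² = 20·3·(2·3-3)/6² = 5 kN·m
Load 4 — point force P=-20 kN at a=3/2 m (b=L-a=9/2):
  R_A = Pb²(3a+b)/L³ = (-20)·(9/2)²·(3·(3/2)+(9/2))/6³ = -135/8 kN
  M_A = Pab²/L² = (-20)·(3/2)·(9/2)²/6² = -135/8 kN·m
  R_B = Pa²(a+3b)/L³ = (-20)·(3/2)²·((3/2)+3·(9/2))/6³ = -25/8 kN
  M_B = -Pa²b/L² = -(-20)·(3/2)²·(9/2)/6² = 45/8 kN·m
Superposition: R_A = 1589/40 kN, M_A = 1757/40 kN·m, R_B = 2411/40 kN, M_B = -2143/40 kN·m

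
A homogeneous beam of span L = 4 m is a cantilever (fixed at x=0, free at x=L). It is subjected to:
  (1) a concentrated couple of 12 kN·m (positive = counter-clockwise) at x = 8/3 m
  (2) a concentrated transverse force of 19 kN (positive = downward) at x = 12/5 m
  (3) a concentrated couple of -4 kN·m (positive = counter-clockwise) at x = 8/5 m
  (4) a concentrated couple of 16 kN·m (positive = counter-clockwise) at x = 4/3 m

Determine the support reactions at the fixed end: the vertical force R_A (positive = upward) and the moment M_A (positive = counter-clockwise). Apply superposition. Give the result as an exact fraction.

Load 1 — applied couple M₀=12 kN·m at a=8/3 m (b=L-a=4/3):
  R_A = 0 kN
  M_A = -M₀ = -12 kN·m
Load 2 — point force P=19 kN at a=12/5 m (b=L-a=8/5):
  R_A = P = 19 kN
  M_A = Pa = 19·(12/5) = 228/5 kN·m
Load 3 — applied couple M₀=-4 kN·m at a=8/5 m (b=L-a=12/5):
  R_A = 0 kN
  M_A = -M₀ = -(-4) = 4 kN·m
Load 4 — applied couple M₀=16 kN·m at a=4/3 m (b=L-a=8/3):
  R_A = 0 kN
  M_A = -M₀ = -16 kN·m
Superposition: R_A = 19 kN, M_A = 108/5 kN·m

R_A = 19 kN, M_A = 108/5 kN·m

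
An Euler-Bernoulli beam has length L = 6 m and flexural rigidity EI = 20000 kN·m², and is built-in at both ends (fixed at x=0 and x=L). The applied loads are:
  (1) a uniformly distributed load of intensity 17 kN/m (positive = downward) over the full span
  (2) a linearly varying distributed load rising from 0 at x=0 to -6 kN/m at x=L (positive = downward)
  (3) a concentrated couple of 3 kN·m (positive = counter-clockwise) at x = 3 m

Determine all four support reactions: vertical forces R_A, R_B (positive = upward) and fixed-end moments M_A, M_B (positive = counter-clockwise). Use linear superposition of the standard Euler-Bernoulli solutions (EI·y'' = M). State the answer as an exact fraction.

R_A = 927/20 kN, M_A = 891/20 kN·m, R_B = 753/20 kN, M_B = -789/20 kN·m

Load 1 — uniform load w=17 kN/m over full span:
  R_A = wL/2 = 17·6/2 = 51 kN
  M_A = wL²/12 = 17·6²/12 = 51 kN·m
  R_B = wL/2 = 17·6/2 = 51 kN
  M_B = -wL²/12 = -17·6²/12 = -51 kN·m
Load 2 — triangular load w₀=-6 kN/m (0→w₀ over full span):
  R_A = 3w₀L/20 = 3·(-6)·6/20 = -27/5 kN
  M_A = w₀L²/30 = (-6)·6²/30 = -36/5 kN·m
  R_B = 7w₀L/20 = 7·(-6)·6/20 = -63/5 kN
  M_B = -w₀L²/20 = -(-6)·6²/20 = 54/5 kN·m
Load 3 — applied couple M₀=3 kN·m at a=3 m (b=L-a=3):
  R_A = 6M₀ab/L³ = 6·3·3·3/6³ = 3/4 kN
  M_A = M₀b(2a-b)/L² = 3·3·(2·3-3)/6² = 3/4 kN·m
  R_B = -6M₀ab/L³ = -6·3·3·3/6³ = -3/4 kN
  M_B = M₀a(2b-a)/L² = 3·3·(2·3-3)/6² = 3/4 kN·m
Superposition: R_A = 927/20 kN, M_A = 891/20 kN·m, R_B = 753/20 kN, M_B = -789/20 kN·m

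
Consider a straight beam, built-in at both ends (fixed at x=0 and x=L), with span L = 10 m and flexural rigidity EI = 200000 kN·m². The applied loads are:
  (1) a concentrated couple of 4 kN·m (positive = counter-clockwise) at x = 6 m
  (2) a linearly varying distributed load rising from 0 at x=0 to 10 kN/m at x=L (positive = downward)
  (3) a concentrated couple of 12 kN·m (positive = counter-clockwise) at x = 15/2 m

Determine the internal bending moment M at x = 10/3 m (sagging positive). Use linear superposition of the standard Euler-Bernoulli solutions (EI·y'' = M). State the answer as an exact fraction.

Load 1 — applied couple M₀=4 kN·m at a=6 m (b=L-a=4):
  M_1 = R_Ax - M_A  [x≤a] with R_A=72/125, M_A=32/25 = (72/125)·(10/3) - (32/25) = 16/25 kN·m
Load 2 — triangular load w₀=10 kN/m (0→w₀ over full span):
  M_2 = 3w₀Lx/20 - w₀L²/30 - w₀x³/(6L) = 3·10·10·(10/3)/20 - 10·10²/30 - 10·(10/3)³/(6·10) = 850/81 kN·m
Load 3 — applied couple M₀=12 kN·m at a=15/2 m (b=L-a=5/2):
  M_3 = R_Ax - M_A  [x≤a] with R_A=27/20, M_A=15/4 = (27/20)·(10/3) - (15/4) = 3/4 kN·m
Superposition: M = Σ M_i = 96259/8100 kN·m ≈ 11.883827 kN·m

M(10/3) = 96259/8100 kN·m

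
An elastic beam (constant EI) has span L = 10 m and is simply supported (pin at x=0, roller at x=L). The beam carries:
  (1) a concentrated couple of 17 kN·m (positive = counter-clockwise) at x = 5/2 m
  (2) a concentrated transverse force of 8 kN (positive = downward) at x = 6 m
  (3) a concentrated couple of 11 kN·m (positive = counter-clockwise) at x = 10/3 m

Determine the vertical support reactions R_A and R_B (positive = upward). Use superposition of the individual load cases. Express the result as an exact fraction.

R_A = 6 kN, R_B = 2 kN

Load 1 — applied couple M₀=17 kN·m at a=5/2 m (b=L-a=15/2):
  R_A = M₀/L = 17/10 kN
  R_B = -M₀/L = -17/10 kN
Load 2 — point force P=8 kN at a=6 m (b=L-a=4):
  R_A = Pb/L = 8·4/10 = 16/5 kN
  R_B = Pa/L = 8·6/10 = 24/5 kN
Load 3 — applied couple M₀=11 kN·m at a=10/3 m (b=L-a=20/3):
  R_A = M₀/L = 11/10 kN
  R_B = -M₀/L = -11/10 kN
Superposition: R_A = 6 kN, R_B = 2 kN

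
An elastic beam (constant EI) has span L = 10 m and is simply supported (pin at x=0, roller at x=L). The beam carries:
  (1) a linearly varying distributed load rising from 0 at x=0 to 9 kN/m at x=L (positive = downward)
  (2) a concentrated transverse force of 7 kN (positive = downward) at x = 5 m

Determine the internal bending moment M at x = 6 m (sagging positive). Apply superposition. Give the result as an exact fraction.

Load 1 — triangular load w₀=9 kN/m (0→w₀ over full span):
  M_1 = w₀Lx/6 - w₀x³/(6L) = 9·10·6/6 - 9·6³/(6·10) = 288/5 kN·m
Load 2 — point force P=7 kN at a=5 m (b=L-a=5):
  M_2 = Pa(L-x)/L  [x>a] = 7·5·(10-6)/10 = 14 kN·m
Superposition: M = Σ M_i = 358/5 kN·m ≈ 71.600000 kN·m

M(6) = 358/5 kN·m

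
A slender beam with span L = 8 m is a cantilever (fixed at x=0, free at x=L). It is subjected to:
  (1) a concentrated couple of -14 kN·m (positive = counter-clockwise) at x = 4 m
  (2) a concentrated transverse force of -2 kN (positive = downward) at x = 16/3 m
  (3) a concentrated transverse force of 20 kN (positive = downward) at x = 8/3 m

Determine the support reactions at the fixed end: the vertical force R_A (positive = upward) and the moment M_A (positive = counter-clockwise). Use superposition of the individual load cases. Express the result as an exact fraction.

Load 1 — applied couple M₀=-14 kN·m at a=4 m (b=L-a=4):
  R_A = 0 kN
  M_A = -M₀ = -(-14) = 14 kN·m
Load 2 — point force P=-2 kN at a=16/3 m (b=L-a=8/3):
  R_A = P = (-2) = -2 kN
  M_A = Pa = (-2)·(16/3) = -32/3 kN·m
Load 3 — point force P=20 kN at a=8/3 m (b=L-a=16/3):
  R_A = P = 20 kN
  M_A = Pa = 20·(8/3) = 160/3 kN·m
Superposition: R_A = 18 kN, M_A = 170/3 kN·m

R_A = 18 kN, M_A = 170/3 kN·m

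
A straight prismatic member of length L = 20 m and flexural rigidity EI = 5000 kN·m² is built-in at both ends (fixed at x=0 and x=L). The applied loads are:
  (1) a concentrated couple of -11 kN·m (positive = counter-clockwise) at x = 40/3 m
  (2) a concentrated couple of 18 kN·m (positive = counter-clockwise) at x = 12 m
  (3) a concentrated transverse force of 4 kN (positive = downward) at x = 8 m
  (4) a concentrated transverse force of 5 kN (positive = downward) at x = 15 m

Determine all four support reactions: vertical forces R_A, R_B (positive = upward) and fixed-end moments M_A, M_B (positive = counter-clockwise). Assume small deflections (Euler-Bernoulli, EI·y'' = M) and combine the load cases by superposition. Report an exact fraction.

Load 1 — applied couple M₀=-11 kN·m at a=40/3 m (b=L-a=20/3):
  R_A = 6M₀ab/L³ = 6·(-11)·(40/3)·(20/3)/20³ = -11/15 kN
  M_A = M₀b(2a-b)/L² = (-11)·(20/3)·(2·(40/3)-(20/3))/20² = -11/3 kN·m
  R_B = -6M₀ab/L³ = -6·(-11)·(40/3)·(20/3)/20³ = 11/15 kN
  M_B = M₀a(2b-a)/L² = (-11)·(40/3)·(2·(20/3)-(40/3))/20² = 0 kN·m
Load 2 — applied couple M₀=18 kN·m at a=12 m (b=L-a=8):
  R_A = 6M₀ab/L³ = 6·18·12·8/20³ = 162/125 kN
  M_A = M₀b(2a-b)/L² = 18·8·(2·12-8)/20² = 144/25 kN·m
  R_B = -6M₀ab/L³ = -6·18·12·8/20³ = -162/125 kN
  M_B = M₀a(2b-a)/L² = 18·12·(2·8-12)/20² = 54/25 kN·m
Load 3 — point force P=4 kN at a=8 m (b=L-a=12):
  R_A = Pb²(3a+b)/L³ = 4·12²·(3·8+12)/20³ = 324/125 kN
  M_A = Pab²/L² = 4·8·12²/20² = 288/25 kN·m
  R_B = Pa²(a+3b)/L³ = 4·8²·(8+3·12)/20³ = 176/125 kN
  M_B = -Pa²b/L² = -4·8²·12/20² = -192/25 kN·m
Load 4 — point force P=5 kN at a=15 m (b=L-a=5):
  R_A = Pb²(3a+b)/L³ = 5·5²·(3·15+5)/20³ = 25/32 kN
  M_A = Pab²/L² = 5·15·5²/20² = 75/16 kN·m
  R_B = Pa²(a+3b)/L³ = 5·15²·(15+3·5)/20³ = 135/32 kN
  M_B = -Pa²b/L² = -5·15²·5/20² = -225/16 kN·m
Superposition: R_A = 47231/12000 kN, M_A = 21961/1200 kN·m, R_B = 60769/12000 kN, M_B = -7833/400 kN·m

R_A = 47231/12000 kN, M_A = 21961/1200 kN·m, R_B = 60769/12000 kN, M_B = -7833/400 kN·m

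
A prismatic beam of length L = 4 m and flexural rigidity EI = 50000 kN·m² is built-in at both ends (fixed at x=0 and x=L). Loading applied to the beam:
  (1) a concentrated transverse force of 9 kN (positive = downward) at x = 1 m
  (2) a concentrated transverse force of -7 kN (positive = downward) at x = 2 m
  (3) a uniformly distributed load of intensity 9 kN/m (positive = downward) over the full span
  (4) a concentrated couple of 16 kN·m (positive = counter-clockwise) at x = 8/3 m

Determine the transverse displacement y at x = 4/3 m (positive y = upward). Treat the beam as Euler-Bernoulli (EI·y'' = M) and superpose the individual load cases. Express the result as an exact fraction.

Load 1 — point force P=9 kN at a=1 m (b=L-a=3):
  y_1 = -Pa²(L-x)²(3bL-(3b+a)(L-x))/(6L³EI)  [x>a] = -9·1²·(4-(4/3))²·(3·3·4-(3·3+1)·(4-(4/3)))/(6·4³·50000) = -7/225000 m
Load 2 — point force P=-7 kN at a=2 m (b=L-a=2):
  y_2 = -Pb²x²(3aL-(3a+b)x)/(6L³EI)  [x≤a] = -(-7)·2²·(4/3)²·(3·2·4-(3·2+2)·(4/3))/(6·4³·50000) = 7/202500 m
Load 3 — uniform load w=9 kN/m over full span:
  y_3 = -wx²(L-x)²/(24EI) = -9·(4/3)²·(4-(4/3))²/(24·50000) = -8/84375 m
Load 4 — applied couple M₀=16 kN·m at a=8/3 m (b=L-a=4/3):
  y_4 = (R_Ax³/6 - M_Ax²/2)/EI  [x≤a] with R_A=16/3, M_A=16/3 = ((16/3)·(4/3)³/6 - (16/3)·(4/3)²/2)/50000 = -8/151875 m
Superposition: y = Σ y_i = -7/48600 m ≈ -0.000144 m

y(4/3) = -7/48600 m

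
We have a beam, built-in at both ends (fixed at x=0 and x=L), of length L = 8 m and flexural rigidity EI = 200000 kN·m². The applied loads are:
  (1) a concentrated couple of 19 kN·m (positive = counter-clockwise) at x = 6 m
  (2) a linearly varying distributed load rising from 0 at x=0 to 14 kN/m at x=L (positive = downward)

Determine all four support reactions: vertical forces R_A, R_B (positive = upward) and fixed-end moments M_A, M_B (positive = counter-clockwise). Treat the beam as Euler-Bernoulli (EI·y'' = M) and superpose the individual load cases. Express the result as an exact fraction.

R_A = 6231/320 kN, M_A = 8593/240 kN·m, R_B = 11689/320 kN, M_B = -3869/80 kN·m

Load 1 — applied couple M₀=19 kN·m at a=6 m (b=L-a=2):
  R_A = 6M₀ab/L³ = 6·19·6·2/8³ = 171/64 kN
  M_A = M₀b(2a-b)/L² = 19·2·(2·6-2)/8² = 95/16 kN·m
  R_B = -6M₀ab/L³ = -6·19·6·2/8³ = -171/64 kN
  M_B = M₀a(2b-a)/L² = 19·6·(2·2-6)/8² = -57/16 kN·m
Load 2 — triangular load w₀=14 kN/m (0→w₀ over full span):
  R_A = 3w₀L/20 = 3·14·8/20 = 84/5 kN
  M_A = w₀L²/30 = 14·8²/30 = 448/15 kN·m
  R_B = 7w₀L/20 = 7·14·8/20 = 196/5 kN
  M_B = -w₀L²/20 = -14·8²/20 = -224/5 kN·m
Superposition: R_A = 6231/320 kN, M_A = 8593/240 kN·m, R_B = 11689/320 kN, M_B = -3869/80 kN·m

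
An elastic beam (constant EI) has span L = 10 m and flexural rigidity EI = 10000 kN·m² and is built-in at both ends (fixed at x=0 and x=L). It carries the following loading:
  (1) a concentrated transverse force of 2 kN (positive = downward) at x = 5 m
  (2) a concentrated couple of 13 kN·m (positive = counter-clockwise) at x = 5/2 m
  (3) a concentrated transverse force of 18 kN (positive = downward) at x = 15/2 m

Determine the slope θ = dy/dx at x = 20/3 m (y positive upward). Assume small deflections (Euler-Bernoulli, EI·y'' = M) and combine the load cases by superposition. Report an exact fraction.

Load 1 — point force P=2 kN at a=5 m (b=L-a=5):
  θ_1 = Pa²(L-x)(2bL-(3b+a)(L-x))/(2L³EI)  [x>a] = 2·5²·(10-(20/3))·(2·5·10-(3·5+5)·(10-(20/3)))/(2·10³·10000) = 1/3600 rad
Load 2 — applied couple M₀=13 kN·m at a=5/2 m (b=L-a=15/2):
  θ_2 = (R_Ax²/2 - M_Ax - M₀(x-a))/EI  [x>a] with R_A=117/80, M_A=-39/16 = ((117/80)·(20/3)²/2 - (-39/16)·(20/3) - 13·((20/3)-(5/2)))/10000 = -13/24000 rad
Load 3 — point force P=18 kN at a=15/2 m (b=L-a=5/2):
  θ_3 = -Pb²x(2aL-(3a+b)x)/(2L³EI)  [x≤a] = -18·(5/2)²·(20/3)·(2·(15/2)·10-(3·(15/2)+(5/2))·(20/3))/(2·10³·10000) = 1/1600 rad
Superposition: θ = Σ θ_i = 13/36000 rad ≈ 0.000361 rad

θ(20/3) = 13/36000 rad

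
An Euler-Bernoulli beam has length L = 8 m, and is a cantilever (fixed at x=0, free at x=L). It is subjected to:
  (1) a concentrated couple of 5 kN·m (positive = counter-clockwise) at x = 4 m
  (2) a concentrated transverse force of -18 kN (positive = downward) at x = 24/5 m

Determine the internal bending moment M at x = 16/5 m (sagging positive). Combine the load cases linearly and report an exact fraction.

Load 1 — applied couple M₀=5 kN·m at a=4 m (b=L-a=4):
  M_1 = M₀  [x≤a] = 5 = 5 kN·m
Load 2 — point force P=-18 kN at a=24/5 m (b=L-a=16/5):
  M_2 = -P(a-x)  [x≤a] = -(-18)·((24/5)-(16/5)) = 144/5 kN·m
Superposition: M = Σ M_i = 169/5 kN·m ≈ 33.800000 kN·m

M(16/5) = 169/5 kN·m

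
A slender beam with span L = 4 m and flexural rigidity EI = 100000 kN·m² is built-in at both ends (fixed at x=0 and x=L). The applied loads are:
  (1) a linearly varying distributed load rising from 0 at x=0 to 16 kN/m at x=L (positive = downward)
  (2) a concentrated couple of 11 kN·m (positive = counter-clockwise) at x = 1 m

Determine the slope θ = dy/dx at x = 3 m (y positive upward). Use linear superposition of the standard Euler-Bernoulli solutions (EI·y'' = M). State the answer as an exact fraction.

θ(3) = 707/32000000 rad

Load 1 — triangular load w₀=16 kN/m (0→w₀ over full span):
  θ_1 = -w₀(2x(L-x)(L-2x)(x+2L)+x²(L-x)²)/(120LEI) = -16·(2·3·(4-3)·(4-2·3)·(3+2·4)+3²·(4-3)²)/(120·4·100000) = 41/1000000 rad
Load 2 — applied couple M₀=11 kN·m at a=1 m (b=L-a=3):
  θ_2 = (R_Ax²/2 - M_Ax - M₀(x-a))/EI  [x>a] with R_A=99/32, M_A=-33/16 = ((99/32)·3²/2 - (-33/16)·3 - 11·(3-1))/100000 = -121/6400000 rad
Superposition: θ = Σ θ_i = 707/32000000 rad ≈ 0.000022 rad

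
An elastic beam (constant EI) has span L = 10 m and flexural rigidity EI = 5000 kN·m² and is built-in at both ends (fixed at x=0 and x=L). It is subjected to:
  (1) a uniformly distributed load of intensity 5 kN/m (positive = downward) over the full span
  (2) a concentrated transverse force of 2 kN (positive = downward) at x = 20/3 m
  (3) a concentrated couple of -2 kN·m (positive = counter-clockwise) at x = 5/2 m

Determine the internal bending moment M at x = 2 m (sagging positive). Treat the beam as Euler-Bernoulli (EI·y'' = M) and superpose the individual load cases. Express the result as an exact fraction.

M(2) = -1057/360 kN·m

Load 1 — uniform load w=5 kN/m over full span:
  M_1 = wLx/2 - wL²/12 - wx²/2 = 5·10·2/2 - 5·10²/12 - 5·2²/2 = -5/3 kN·m
Load 2 — point force P=2 kN at a=20/3 m (b=L-a=10/3):
  M_2 = Pb²(3a+b)x/L³ - Pab²/L²  [x≤a] = 2·(10/3)²·(3·(20/3)+(10/3))·2/10³ - 2·(20/3)·(10/3)²/10² = -4/9 kN·m
Load 3 — applied couple M₀=-2 kN·m at a=5/2 m (b=L-a=15/2):
  M_3 = R_Ax - M_A  [x≤a] with R_A=-9/40, M_A=3/8 = (-9/40)·2 - (3/8) = -33/40 kN·m
Superposition: M = Σ M_i = -1057/360 kN·m ≈ -2.936111 kN·m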